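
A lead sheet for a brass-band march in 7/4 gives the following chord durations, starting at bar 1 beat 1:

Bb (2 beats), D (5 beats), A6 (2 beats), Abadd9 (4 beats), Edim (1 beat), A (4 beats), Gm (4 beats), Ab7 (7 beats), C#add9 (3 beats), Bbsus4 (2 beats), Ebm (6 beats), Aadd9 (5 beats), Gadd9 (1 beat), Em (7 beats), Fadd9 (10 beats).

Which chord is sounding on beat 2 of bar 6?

Ebm

Beat 2 of bar 6 is beat (6−1)×7 + 2 = 37 overall.
Running totals: Bb ends at 2, D ends at 7, A6 ends at 9, Abadd9 ends at 13, Edim ends at 14, A ends at 18, Gm ends at 22, Ab7 ends at 29, C#add9 ends at 32, Bbsus4 ends at 34, Ebm ends at 40.
Beat 37 falls within Ebm.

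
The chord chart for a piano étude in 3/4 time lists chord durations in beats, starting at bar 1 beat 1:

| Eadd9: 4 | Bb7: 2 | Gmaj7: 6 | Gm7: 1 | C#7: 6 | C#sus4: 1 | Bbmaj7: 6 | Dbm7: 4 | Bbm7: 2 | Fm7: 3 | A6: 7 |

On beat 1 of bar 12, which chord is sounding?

Beat 1 of bar 12 is beat (12−1)×3 + 1 = 34 overall.
Running totals: Eadd9 ends at 4, Bb7 ends at 6, Gmaj7 ends at 12, Gm7 ends at 13, C#7 ends at 19, C#sus4 ends at 20, Bbmaj7 ends at 26, Dbm7 ends at 30, Bbm7 ends at 32, Fm7 ends at 35.
Beat 34 falls within Fm7.

Fm7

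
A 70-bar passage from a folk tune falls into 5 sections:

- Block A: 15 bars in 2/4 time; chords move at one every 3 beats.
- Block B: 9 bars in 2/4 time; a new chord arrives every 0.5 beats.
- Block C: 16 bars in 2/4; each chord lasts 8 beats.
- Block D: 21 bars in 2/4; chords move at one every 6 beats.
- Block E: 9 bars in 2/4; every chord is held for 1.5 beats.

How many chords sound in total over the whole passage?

69 chords

A: 15·2 = 30 beats, 30/3 = 10 chords.
B: 9·2 = 18 beats, 18/0.5 = 36 chords.
C: 16·2 = 32 beats, 32/8 = 4 chords.
D: 21·2 = 42 beats, 42/6 = 7 chords.
E: 9·2 = 18 beats, 18/1.5 = 12 chords.
Total: 10 + 36 + 4 + 7 + 12 = 69.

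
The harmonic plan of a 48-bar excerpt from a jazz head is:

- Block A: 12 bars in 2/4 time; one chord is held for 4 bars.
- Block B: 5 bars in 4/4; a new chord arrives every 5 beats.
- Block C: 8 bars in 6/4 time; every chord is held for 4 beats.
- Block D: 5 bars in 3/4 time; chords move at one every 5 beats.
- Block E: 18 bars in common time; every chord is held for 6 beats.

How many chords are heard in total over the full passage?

A: 12·2 = 24 beats, 24/8 = 3 chords.
B: 5·4 = 20 beats, 20/5 = 4 chords.
C: 8·6 = 48 beats, 48/4 = 12 chords.
D: 5·3 = 15 beats, 15/5 = 3 chords.
E: 18·4 = 72 beats, 72/6 = 12 chords.
Total: 3 + 4 + 12 + 3 + 12 = 34.

34 chords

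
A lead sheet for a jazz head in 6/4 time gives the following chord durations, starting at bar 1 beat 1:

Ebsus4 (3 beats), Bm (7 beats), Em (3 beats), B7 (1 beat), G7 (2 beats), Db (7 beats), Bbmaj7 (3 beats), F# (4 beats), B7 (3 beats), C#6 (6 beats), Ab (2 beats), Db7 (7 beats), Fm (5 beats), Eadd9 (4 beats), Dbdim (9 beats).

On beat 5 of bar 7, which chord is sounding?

Beat 5 of bar 7 is beat (7−1)×6 + 5 = 41 overall.
Running totals: Ebsus4 ends at 3, Bm ends at 10, Em ends at 13, B7 ends at 14, G7 ends at 16, Db ends at 23, Bbmaj7 ends at 26, F# ends at 30, B7 ends at 33, C#6 ends at 39, Ab ends at 41.
Beat 41 falls within Ab.

Ab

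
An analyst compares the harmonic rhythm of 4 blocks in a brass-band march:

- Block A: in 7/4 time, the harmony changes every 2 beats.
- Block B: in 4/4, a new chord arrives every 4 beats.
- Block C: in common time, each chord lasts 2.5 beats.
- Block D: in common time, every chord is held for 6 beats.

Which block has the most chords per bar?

A: 7/2 = 3.5 chords/bar.
B: 4/4 = 1 chord/bar.
C: 4/2.5 = 1.6 chords/bar.
D: 4/6 = 2/3 chords/bar.
Fastest is A at 3.5 chords/bar.

Block A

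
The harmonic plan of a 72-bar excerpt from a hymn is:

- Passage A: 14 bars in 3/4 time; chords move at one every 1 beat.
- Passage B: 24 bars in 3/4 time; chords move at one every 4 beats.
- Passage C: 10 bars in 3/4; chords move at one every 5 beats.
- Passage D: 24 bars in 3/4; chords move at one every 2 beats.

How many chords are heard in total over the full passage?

A has 42 beats and chords last 1 each, so 42 chords.
B has 72 beats and chords last 4 each, so 18 chords.
C has 30 beats and chords last 5 each, so 6 chords.
D has 72 beats and chords last 2 each, so 36 chords.
Total: 42 + 18 + 6 + 36 = 102.

102 chords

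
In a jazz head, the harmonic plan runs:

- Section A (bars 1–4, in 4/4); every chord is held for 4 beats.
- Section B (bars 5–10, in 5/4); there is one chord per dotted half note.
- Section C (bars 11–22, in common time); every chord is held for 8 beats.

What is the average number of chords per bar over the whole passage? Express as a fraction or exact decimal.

A: 4 bars of 4 beats is 16 beats; at 4 beats each that's 4 chords.
B: 6 bars of 5 beats is 30 beats; at 3 beats each that's 10 chords.
C: 12 bars of 4 beats is 48 beats; at 8 beats each that's 6 chords.
Overall: 20 chords over 22 bars → 20/22 = 10/11 chords per bar.

10/11 chords per bar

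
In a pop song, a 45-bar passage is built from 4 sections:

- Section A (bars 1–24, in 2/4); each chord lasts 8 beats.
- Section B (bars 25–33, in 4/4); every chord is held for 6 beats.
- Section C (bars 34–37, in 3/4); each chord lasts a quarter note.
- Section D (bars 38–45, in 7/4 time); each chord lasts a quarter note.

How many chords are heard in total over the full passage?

80 chords

A: 24 bars × 2 beats = 48 beats; 8 beats/chord → 6 chords.
B: 9 bars × 4 beats = 36 beats; 6 beats/chord → 6 chords.
C: 4 bars × 3 beats = 12 beats; 1 beat/chord → 12 chords.
D: 8 bars × 7 beats = 56 beats; 1 beat/chord → 56 chords.
Total: 6 + 6 + 12 + 56 = 80.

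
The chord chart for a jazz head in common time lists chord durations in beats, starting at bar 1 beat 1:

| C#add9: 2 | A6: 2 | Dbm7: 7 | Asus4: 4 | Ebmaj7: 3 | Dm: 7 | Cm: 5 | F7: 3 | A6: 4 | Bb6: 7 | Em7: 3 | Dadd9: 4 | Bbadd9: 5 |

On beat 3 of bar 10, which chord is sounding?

Bb6

Beat 3 of bar 10 is beat (10−1)×4 + 3 = 39 overall.
Running totals: C#add9 ends at 2, A6 ends at 4, Dbm7 ends at 11, Asus4 ends at 15, Ebmaj7 ends at 18, Dm ends at 25, Cm ends at 30, F7 ends at 33, A6 ends at 37, Bb6 ends at 44.
Beat 39 falls within Bb6.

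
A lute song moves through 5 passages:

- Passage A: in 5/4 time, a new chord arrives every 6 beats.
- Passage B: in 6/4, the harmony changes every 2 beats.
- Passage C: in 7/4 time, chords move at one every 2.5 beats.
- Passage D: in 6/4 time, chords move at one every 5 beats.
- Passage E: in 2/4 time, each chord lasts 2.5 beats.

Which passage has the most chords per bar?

Passage B

A: 5/6 = 5/6 chords/bar.
B: 6/2 = 3 chords/bar.
C: 7/2.5 = 2.8 chords/bar.
D: 6/5 = 1.2 chords/bar.
E: 2/2.5 = 0.8 chords/bar.
Fastest is B at 3 chords/bar.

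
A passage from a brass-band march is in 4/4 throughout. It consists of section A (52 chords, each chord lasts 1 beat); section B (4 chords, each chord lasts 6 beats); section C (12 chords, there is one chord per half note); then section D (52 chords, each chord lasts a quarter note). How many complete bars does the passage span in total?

38 bars

A: 52 × 1 = 52 beats = 13 bars.
B: 4 × 6 = 24 beats = 6 bars.
C: 12 × 2 = 24 beats = 6 bars.
D: 52 × 1 = 52 beats = 13 bars.
Total: 13 + 6 + 6 + 13 = 38 bars.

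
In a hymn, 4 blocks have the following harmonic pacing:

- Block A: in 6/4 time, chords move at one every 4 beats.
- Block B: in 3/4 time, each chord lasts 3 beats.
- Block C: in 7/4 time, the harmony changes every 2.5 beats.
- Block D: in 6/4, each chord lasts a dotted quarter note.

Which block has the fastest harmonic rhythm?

A: 6/4 = 1.5 chords/bar.
B: 3/3 = 1 chord/bar.
C: 7/2.5 = 2.8 chords/bar.
D: 6/1.5 = 4 chords/bar.
Fastest is D at 4 chords/bar.

Block D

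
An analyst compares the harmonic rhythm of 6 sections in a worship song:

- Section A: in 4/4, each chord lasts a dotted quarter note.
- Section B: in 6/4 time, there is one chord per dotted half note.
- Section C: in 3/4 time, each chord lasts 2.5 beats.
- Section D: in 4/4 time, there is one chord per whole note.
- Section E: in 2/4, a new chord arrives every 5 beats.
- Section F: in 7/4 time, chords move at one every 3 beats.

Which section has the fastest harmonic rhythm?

A: each chord is 1.5 beats in 4/4, so 8/3 per bar.
B: each chord is 3 beats in 6/4, so 2 per bar.
C: each chord is 2.5 beats in 3/4, so 1.2 per bar.
D: each chord is 4 beats in 4/4, so 1 per bar.
E: each chord is 5 beats in 2/4, so 0.4 per bar.
F: each chord is 3 beats in 7/4, so 7/3 per bar.
Fastest is A at 8/3 chords/bar.

Section A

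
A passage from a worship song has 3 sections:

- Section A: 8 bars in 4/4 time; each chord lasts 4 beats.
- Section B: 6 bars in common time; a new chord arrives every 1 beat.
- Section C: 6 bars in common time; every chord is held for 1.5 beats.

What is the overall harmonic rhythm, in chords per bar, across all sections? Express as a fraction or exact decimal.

A: 8 bars of 4 beats is 32 beats; at 4 beats each that's 8 chords.
B: 6 bars of 4 beats is 24 beats; at 1 beat each that's 24 chords.
C: 6 bars of 4 beats is 24 beats; at 1.5 beats each that's 16 chords.
Overall: 48 chords over 20 bars → 48/20 = 2.4 chords per bar.

2.4 chords per bar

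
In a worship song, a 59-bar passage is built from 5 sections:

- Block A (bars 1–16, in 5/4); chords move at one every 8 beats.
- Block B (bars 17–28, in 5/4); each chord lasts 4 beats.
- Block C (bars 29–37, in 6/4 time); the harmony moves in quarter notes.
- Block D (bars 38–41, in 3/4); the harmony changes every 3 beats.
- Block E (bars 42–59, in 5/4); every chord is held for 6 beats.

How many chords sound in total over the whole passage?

A: 16·5 = 80 beats, 80/8 = 10 chords.
B: 12·5 = 60 beats, 60/4 = 15 chords.
C: 9·6 = 54 beats, 54/1 = 54 chords.
D: 4·3 = 12 beats, 12/3 = 4 chords.
E: 18·5 = 90 beats, 90/6 = 15 chords.
Total: 10 + 15 + 54 + 4 + 15 = 98.

98 chords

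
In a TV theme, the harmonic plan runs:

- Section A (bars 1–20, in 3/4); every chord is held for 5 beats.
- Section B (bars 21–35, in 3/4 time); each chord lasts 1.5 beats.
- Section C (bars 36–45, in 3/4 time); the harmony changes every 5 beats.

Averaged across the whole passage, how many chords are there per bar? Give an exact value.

A: 20 × 3 = 60 beats ÷ 5 = 12 chords.
B: 15 × 3 = 45 beats ÷ 1.5 = 30 chords.
C: 10 × 3 = 30 beats ÷ 5 = 6 chords.
Overall: 48 chords over 45 bars → 48/45 = 16/15 chords per bar.

16/15 chords per bar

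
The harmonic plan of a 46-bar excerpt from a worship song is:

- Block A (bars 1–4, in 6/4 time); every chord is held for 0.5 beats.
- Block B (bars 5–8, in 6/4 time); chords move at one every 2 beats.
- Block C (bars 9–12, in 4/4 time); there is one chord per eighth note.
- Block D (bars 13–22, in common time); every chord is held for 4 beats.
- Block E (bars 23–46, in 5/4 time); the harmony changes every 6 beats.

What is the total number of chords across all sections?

122 chords

A: 4 bars × 6 beats = 24 beats; 0.5 beats/chord → 48 chords.
B: 4 bars × 6 beats = 24 beats; 2 beats/chord → 12 chords.
C: 4 bars × 4 beats = 16 beats; 0.5 beats/chord → 32 chords.
D: 10 bars × 4 beats = 40 beats; 4 beats/chord → 10 chords.
E: 24 bars × 5 beats = 120 beats; 6 beats/chord → 20 chords.
Total: 48 + 12 + 32 + 10 + 20 = 122.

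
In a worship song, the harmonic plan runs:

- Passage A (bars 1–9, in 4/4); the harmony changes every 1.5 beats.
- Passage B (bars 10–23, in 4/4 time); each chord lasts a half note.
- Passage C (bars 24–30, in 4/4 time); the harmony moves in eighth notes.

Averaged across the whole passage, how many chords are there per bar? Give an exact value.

A: 9 × 4 = 36 beats ÷ 1.5 = 24 chords.
B: 14 × 4 = 56 beats ÷ 2 = 28 chords.
C: 7 × 4 = 28 beats ÷ 0.5 = 56 chords.
Overall: 108 chords over 30 bars → 108/30 = 3.6 chords per bar.

3.6 chords per bar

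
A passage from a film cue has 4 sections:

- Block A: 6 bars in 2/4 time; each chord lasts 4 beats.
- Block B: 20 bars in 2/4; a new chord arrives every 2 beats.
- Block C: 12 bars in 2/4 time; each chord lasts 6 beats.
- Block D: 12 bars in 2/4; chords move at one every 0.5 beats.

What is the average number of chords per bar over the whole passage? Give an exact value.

1.5 chords per bar

A: 6 × 2 = 12 beats ÷ 4 = 3 chords.
B: 20 × 2 = 40 beats ÷ 2 = 20 chords.
C: 12 × 2 = 24 beats ÷ 6 = 4 chords.
D: 12 × 2 = 24 beats ÷ 0.5 = 48 chords.
Overall: 75 chords over 50 bars → 75/50 = 1.5 chords per bar.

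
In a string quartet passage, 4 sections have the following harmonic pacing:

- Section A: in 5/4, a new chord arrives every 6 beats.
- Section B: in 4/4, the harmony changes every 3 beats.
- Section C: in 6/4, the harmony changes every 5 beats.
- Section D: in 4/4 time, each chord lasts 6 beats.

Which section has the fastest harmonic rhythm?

Section B

A: each chord is 6 beats in 5/4, so 5/6 per bar.
B: each chord is 3 beats in 4/4, so 4/3 per bar.
C: each chord is 5 beats in 6/4, so 1.2 per bar.
D: each chord is 6 beats in 4/4, so 2/3 per bar.
Fastest is B at 4/3 chords/bar.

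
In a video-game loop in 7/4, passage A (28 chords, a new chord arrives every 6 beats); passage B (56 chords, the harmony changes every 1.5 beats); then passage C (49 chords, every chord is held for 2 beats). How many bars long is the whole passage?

50 bars

A: 28 × 6 = 168 beats = 24 bars.
B: 56 × 1.5 = 84 beats = 12 bars.
C: 49 × 2 = 98 beats = 14 bars.
Total: 24 + 12 + 14 = 50 bars.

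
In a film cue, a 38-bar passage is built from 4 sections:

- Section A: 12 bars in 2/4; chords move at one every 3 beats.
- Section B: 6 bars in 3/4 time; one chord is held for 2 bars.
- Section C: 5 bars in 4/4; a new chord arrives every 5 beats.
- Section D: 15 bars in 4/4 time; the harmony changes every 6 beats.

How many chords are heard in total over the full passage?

A has 24 beats and chords last 3 each, so 8 chords.
B has 18 beats and chords last 6 each, so 3 chords.
C has 20 beats and chords last 5 each, so 4 chords.
D has 60 beats and chords last 6 each, so 10 chords.
Total: 8 + 3 + 4 + 10 = 25.

25 chords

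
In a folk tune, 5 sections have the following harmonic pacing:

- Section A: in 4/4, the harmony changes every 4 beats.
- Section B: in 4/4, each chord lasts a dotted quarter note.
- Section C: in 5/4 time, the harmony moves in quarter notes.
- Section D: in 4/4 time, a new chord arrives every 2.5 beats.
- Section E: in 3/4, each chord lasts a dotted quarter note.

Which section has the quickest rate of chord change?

Section C

A: each chord is 4 beats in 4/4, so 1 per bar.
B: each chord is 1.5 beats in 4/4, so 8/3 per bar.
C: each chord is 1 beat in 5/4, so 5 per bar.
D: each chord is 2.5 beats in 4/4, so 1.6 per bar.
E: each chord is 1.5 beats in 3/4, so 2 per bar.
Fastest is C at 5 chords/bar.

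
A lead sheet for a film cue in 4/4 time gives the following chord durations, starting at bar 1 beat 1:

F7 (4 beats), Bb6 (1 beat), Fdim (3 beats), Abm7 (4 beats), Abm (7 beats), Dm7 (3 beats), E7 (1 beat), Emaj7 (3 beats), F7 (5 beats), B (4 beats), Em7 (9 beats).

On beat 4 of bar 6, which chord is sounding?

Emaj7

Beat 4 of bar 6 is beat (6−1)×4 + 4 = 24 overall.
Running totals: F7 ends at 4, Bb6 ends at 5, Fdim ends at 8, Abm7 ends at 12, Abm ends at 19, Dm7 ends at 22, E7 ends at 23, Emaj7 ends at 26.
Beat 24 falls within Emaj7.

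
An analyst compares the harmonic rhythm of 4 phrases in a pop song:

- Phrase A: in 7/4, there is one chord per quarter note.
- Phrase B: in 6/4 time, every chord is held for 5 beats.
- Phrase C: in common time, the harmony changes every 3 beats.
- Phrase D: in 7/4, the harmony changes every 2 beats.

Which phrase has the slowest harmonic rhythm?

Phrase B

A: each chord is 1 beat in 7/4, so 7 per bar.
B: each chord is 5 beats in 6/4, so 1.2 per bar.
C: each chord is 3 beats in 4/4, so 4/3 per bar.
D: each chord is 2 beats in 7/4, so 3.5 per bar.
Slowest is B at 1.2 chords/bar.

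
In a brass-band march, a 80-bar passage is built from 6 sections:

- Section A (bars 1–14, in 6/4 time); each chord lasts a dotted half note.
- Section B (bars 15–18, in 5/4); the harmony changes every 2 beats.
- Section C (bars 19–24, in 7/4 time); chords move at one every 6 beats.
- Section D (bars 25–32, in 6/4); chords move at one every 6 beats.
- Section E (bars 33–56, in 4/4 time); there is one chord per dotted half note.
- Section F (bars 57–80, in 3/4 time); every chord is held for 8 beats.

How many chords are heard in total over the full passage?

94 chords

A has 84 beats and chords last 3 each, so 28 chords.
B has 20 beats and chords last 2 each, so 10 chords.
C has 42 beats and chords last 6 each, so 7 chords.
D has 48 beats and chords last 6 each, so 8 chords.
E has 96 beats and chords last 3 each, so 32 chords.
F has 72 beats and chords last 8 each, so 9 chords.
Total: 28 + 10 + 7 + 8 + 32 + 9 = 94.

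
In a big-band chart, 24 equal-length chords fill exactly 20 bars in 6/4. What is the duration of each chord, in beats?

20 bars × 6 beats/bar = 120 beats total.
120 beats ÷ 24 chords = 5 beats per chord.

5 beats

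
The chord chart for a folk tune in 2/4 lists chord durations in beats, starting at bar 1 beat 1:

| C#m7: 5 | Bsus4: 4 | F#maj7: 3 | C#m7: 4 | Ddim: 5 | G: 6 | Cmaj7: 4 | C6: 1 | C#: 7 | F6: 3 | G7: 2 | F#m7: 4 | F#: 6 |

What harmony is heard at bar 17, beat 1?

Beat 1 of bar 17 is beat (17−1)×2 + 1 = 33 overall.
Running totals: C#m7 ends at 5, Bsus4 ends at 9, F#maj7 ends at 12, C#m7 ends at 16, Ddim ends at 21, G ends at 27, Cmaj7 ends at 31, C6 ends at 32, C# ends at 39.
Beat 33 falls within C#.

C#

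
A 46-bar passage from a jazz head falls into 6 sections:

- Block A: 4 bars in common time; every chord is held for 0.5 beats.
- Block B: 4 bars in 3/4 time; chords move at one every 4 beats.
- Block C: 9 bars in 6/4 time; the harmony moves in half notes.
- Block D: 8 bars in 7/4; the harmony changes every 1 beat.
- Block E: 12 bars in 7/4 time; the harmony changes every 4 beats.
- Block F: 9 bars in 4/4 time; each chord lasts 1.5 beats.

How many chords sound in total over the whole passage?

163 chords

A has 16 beats and chords last 0.5 each, so 32 chords.
B has 12 beats and chords last 4 each, so 3 chords.
C has 54 beats and chords last 2 each, so 27 chords.
D has 56 beats and chords last 1 each, so 56 chords.
E has 84 beats and chords last 4 each, so 21 chords.
F has 36 beats and chords last 1.5 each, so 24 chords.
Total: 32 + 3 + 27 + 56 + 21 + 24 = 163.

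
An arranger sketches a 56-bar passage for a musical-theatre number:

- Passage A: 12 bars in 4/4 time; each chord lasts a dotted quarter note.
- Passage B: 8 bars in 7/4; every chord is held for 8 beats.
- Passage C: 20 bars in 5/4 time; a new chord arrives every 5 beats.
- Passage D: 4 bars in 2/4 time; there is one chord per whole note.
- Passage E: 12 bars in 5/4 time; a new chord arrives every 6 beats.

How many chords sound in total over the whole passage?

71 chords

A has 48 beats and chords last 1.5 each, so 32 chords.
B has 56 beats and chords last 8 each, so 7 chords.
C has 100 beats and chords last 5 each, so 20 chords.
D has 8 beats and chords last 4 each, so 2 chords.
E has 60 beats and chords last 6 each, so 10 chords.
Total: 32 + 7 + 20 + 2 + 10 = 71.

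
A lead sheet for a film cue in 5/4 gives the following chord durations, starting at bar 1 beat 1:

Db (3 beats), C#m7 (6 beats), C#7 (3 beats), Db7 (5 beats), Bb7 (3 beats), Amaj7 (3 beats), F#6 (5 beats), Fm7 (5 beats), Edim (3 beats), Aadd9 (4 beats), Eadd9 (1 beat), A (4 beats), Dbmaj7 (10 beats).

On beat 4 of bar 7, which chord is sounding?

Edim

Beat 4 of bar 7 is beat (7−1)×5 + 4 = 34 overall.
Running totals: Db ends at 3, C#m7 ends at 9, C#7 ends at 12, Db7 ends at 17, Bb7 ends at 20, Amaj7 ends at 23, F#6 ends at 28, Fm7 ends at 33, Edim ends at 36.
Beat 34 falls within Edim.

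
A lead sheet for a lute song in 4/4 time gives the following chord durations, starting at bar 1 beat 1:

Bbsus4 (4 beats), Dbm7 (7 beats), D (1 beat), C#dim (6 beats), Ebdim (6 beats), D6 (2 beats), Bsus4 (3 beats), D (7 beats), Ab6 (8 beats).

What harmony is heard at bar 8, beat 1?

Bsus4

Beat 1 of bar 8 is beat (8−1)×4 + 1 = 29 overall.
Running totals: Bbsus4 ends at 4, Dbm7 ends at 11, D ends at 12, C#dim ends at 18, Ebdim ends at 24, D6 ends at 26, Bsus4 ends at 29.
Beat 29 falls within Bsus4.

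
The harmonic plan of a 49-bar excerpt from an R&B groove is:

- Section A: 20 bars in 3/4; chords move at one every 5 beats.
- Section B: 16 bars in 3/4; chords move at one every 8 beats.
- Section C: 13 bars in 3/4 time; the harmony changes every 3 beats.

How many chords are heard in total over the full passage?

31 chords

A: 20 bars × 3 beats = 60 beats; 5 beats/chord → 12 chords.
B: 16 bars × 3 beats = 48 beats; 8 beats/chord → 6 chords.
C: 13 bars × 3 beats = 39 beats; 3 beats/chord → 13 chords.
Total: 12 + 6 + 13 = 31.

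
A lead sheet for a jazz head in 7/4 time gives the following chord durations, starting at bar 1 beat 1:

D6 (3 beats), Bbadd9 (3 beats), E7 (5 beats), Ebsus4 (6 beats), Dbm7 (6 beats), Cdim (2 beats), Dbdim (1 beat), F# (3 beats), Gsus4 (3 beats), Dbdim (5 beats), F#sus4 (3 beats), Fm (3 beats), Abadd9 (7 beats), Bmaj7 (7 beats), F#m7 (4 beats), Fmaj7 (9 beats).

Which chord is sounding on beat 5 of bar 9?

Beat 5 of bar 9 is beat (9−1)×7 + 5 = 61 overall.
Running totals: D6 ends at 3, Bbadd9 ends at 6, E7 ends at 11, Ebsus4 ends at 17, Dbm7 ends at 23, Cdim ends at 25, Dbdim ends at 26, F# ends at 29, Gsus4 ends at 32, Dbdim ends at 37, F#sus4 ends at 40, Fm ends at 43, Abadd9 ends at 50, Bmaj7 ends at 57, F#m7 ends at 61.
Beat 61 falls within F#m7.

F#m7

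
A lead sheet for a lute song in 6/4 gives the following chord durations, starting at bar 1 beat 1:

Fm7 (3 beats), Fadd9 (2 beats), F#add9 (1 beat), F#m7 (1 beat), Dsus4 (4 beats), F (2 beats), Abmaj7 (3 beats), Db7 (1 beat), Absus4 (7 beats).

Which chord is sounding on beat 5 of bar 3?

Beat 5 of bar 3 is beat (3−1)×6 + 5 = 17 overall.
Running totals: Fm7 ends at 3, Fadd9 ends at 5, F#add9 ends at 6, F#m7 ends at 7, Dsus4 ends at 11, F ends at 13, Abmaj7 ends at 16, Db7 ends at 17.
Beat 17 falls within Db7.

Db7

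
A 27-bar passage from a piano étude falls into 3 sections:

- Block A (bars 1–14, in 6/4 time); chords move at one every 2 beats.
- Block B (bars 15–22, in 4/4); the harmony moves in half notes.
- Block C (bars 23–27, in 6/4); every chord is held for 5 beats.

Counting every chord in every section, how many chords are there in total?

A: 14·6 = 84 beats, 84/2 = 42 chords.
B: 8·4 = 32 beats, 32/2 = 16 chords.
C: 5·6 = 30 beats, 30/5 = 6 chords.
Total: 42 + 16 + 6 = 64.

64 chords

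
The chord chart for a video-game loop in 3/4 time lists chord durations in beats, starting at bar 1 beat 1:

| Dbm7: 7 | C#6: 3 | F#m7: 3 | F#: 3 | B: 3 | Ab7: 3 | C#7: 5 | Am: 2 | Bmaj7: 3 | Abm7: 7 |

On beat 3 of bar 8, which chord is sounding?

C#7

Beat 3 of bar 8 is beat (8−1)×3 + 3 = 24 overall.
Running totals: Dbm7 ends at 7, C#6 ends at 10, F#m7 ends at 13, F# ends at 16, B ends at 19, Ab7 ends at 22, C#7 ends at 27.
Beat 24 falls within C#7.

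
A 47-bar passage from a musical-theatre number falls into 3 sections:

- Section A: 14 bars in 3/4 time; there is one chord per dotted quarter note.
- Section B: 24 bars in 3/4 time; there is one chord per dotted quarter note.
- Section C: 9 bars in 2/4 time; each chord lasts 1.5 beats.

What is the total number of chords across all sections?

88 chords

A: 14·3 = 42 beats, 42/1.5 = 28 chords.
B: 24·3 = 72 beats, 72/1.5 = 48 chords.
C: 9·2 = 18 beats, 18/1.5 = 12 chords.
Total: 28 + 48 + 12 = 88.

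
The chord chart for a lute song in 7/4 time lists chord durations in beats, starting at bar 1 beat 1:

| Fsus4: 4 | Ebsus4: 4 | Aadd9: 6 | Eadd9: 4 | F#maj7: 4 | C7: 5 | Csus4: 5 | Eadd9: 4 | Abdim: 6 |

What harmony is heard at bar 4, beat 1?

Beat 1 of bar 4 is beat (4−1)×7 + 1 = 22 overall.
Running totals: Fsus4 ends at 4, Ebsus4 ends at 8, Aadd9 ends at 14, Eadd9 ends at 18, F#maj7 ends at 22.
Beat 22 falls within F#maj7.

F#maj7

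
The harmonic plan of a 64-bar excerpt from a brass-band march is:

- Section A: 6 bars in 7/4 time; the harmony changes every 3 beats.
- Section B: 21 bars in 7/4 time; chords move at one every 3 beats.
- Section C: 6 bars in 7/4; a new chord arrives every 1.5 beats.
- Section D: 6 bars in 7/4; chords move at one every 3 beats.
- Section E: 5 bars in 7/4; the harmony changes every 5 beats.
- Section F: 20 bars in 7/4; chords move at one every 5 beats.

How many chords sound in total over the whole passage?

A has 42 beats and chords last 3 each, so 14 chords.
B has 147 beats and chords last 3 each, so 49 chords.
C has 42 beats and chords last 1.5 each, so 28 chords.
D has 42 beats and chords last 3 each, so 14 chords.
E has 35 beats and chords last 5 each, so 7 chords.
F has 140 beats and chords last 5 each, so 28 chords.
Total: 14 + 49 + 28 + 14 + 7 + 28 = 140.

140 chords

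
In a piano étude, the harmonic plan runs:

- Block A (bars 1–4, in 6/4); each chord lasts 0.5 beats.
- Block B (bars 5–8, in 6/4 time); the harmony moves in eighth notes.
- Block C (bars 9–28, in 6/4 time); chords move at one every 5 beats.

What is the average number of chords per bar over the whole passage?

30/7 chords per bar

A: 4 bars of 6 beats is 24 beats; at 0.5 beats each that's 48 chords.
B: 4 bars of 6 beats is 24 beats; at 0.5 beats each that's 48 chords.
C: 20 bars of 6 beats is 120 beats; at 5 beats each that's 24 chords.
Overall: 120 chords over 28 bars → 120/28 = 30/7 chords per bar.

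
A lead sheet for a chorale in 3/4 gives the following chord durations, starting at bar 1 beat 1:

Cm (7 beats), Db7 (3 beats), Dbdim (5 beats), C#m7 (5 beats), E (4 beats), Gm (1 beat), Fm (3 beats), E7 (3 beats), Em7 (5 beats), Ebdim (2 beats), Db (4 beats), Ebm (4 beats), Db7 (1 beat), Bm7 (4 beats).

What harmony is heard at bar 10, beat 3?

E7

Beat 3 of bar 10 is beat (10−1)×3 + 3 = 30 overall.
Running totals: Cm ends at 7, Db7 ends at 10, Dbdim ends at 15, C#m7 ends at 20, E ends at 24, Gm ends at 25, Fm ends at 28, E7 ends at 31.
Beat 30 falls within E7.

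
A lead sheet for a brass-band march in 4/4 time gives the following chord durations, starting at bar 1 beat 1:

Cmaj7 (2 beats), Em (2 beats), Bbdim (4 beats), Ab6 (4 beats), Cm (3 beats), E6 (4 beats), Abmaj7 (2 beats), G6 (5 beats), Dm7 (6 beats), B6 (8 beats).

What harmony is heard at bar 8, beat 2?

Beat 2 of bar 8 is beat (8−1)×4 + 2 = 30 overall.
Running totals: Cmaj7 ends at 2, Em ends at 4, Bbdim ends at 8, Ab6 ends at 12, Cm ends at 15, E6 ends at 19, Abmaj7 ends at 21, G6 ends at 26, Dm7 ends at 32.
Beat 30 falls within Dm7.

Dm7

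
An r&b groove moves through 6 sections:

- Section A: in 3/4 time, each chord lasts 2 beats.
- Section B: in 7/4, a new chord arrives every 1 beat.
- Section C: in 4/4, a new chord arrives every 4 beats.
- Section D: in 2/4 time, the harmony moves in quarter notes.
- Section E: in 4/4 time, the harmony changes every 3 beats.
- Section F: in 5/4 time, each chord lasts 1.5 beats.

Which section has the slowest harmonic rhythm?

A: each chord is 2 beats in 3/4, so 1.5 per bar.
B: each chord is 1 beat in 7/4, so 7 per bar.
C: each chord is 4 beats in 4/4, so 1 per bar.
D: each chord is 1 beat in 2/4, so 2 per bar.
E: each chord is 3 beats in 4/4, so 4/3 per bar.
F: each chord is 1.5 beats in 5/4, so 10/3 per bar.
Slowest is C at 1 chords/bar.

Section C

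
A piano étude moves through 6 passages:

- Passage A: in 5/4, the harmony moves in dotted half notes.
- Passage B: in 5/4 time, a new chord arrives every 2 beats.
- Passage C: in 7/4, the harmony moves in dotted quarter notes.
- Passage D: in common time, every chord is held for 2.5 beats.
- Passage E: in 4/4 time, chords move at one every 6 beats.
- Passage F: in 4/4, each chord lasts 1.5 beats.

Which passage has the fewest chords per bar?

Passage E

A: 5/3 = 5/3 chords/bar.
B: 5/2 = 2.5 chords/bar.
C: 7/1.5 = 14/3 chords/bar.
D: 4/2.5 = 1.6 chords/bar.
E: 4/6 = 2/3 chords/bar.
F: 4/1.5 = 8/3 chords/bar.
Slowest is E at 2/3 chords/bar.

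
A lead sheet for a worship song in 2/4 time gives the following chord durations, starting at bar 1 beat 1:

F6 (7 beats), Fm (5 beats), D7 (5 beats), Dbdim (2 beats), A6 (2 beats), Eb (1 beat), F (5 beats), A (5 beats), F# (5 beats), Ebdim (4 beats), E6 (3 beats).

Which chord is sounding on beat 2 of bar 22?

E6

Beat 2 of bar 22 is beat (22−1)×2 + 2 = 44 overall.
Running totals: F6 ends at 7, Fm ends at 12, D7 ends at 17, Dbdim ends at 19, A6 ends at 21, Eb ends at 22, F ends at 27, A ends at 32, F# ends at 37, Ebdim ends at 41, E6 ends at 44.
Beat 44 falls within E6.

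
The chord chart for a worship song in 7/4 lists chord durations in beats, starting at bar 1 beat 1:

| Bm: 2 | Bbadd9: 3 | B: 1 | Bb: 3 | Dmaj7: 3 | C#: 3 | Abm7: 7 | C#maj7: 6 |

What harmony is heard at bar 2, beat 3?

Dmaj7

Beat 3 of bar 2 is beat (2−1)×7 + 3 = 10 overall.
Running totals: Bm ends at 2, Bbadd9 ends at 5, B ends at 6, Bb ends at 9, Dmaj7 ends at 12.
Beat 10 falls within Dmaj7.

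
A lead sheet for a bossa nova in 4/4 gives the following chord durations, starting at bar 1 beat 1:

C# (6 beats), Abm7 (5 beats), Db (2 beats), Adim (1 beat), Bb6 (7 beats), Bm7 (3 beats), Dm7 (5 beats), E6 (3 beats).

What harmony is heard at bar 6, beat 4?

Beat 4 of bar 6 is beat (6−1)×4 + 4 = 24 overall.
Running totals: C# ends at 6, Abm7 ends at 11, Db ends at 13, Adim ends at 14, Bb6 ends at 21, Bm7 ends at 24.
Beat 24 falls within Bm7.

Bm7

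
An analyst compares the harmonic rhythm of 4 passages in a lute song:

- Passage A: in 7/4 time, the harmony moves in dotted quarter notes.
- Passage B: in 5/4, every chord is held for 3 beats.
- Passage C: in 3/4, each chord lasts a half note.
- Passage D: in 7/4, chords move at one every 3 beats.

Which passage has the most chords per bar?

A: 7 beats/bar ÷ 1.5 beats/chord = 14/3 chords/bar.
B: 5 beats/bar ÷ 3 beats/chord = 5/3 chords/bar.
C: 3 beats/bar ÷ 2 beats/chord = 1.5 chords/bar.
D: 7 beats/bar ÷ 3 beats/chord = 7/3 chords/bar.
Fastest is A at 14/3 chords/bar.

Passage A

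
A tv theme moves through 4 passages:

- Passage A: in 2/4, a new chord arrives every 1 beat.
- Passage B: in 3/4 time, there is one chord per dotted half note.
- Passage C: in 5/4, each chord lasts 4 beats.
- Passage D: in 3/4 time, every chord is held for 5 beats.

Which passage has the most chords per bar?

A: each chord is 1 beat in 2/4, so 2 per bar.
B: each chord is 3 beats in 3/4, so 1 per bar.
C: each chord is 4 beats in 5/4, so 1.25 per bar.
D: each chord is 5 beats in 3/4, so 0.6 per bar.
Fastest is A at 2 chords/bar.

Passage A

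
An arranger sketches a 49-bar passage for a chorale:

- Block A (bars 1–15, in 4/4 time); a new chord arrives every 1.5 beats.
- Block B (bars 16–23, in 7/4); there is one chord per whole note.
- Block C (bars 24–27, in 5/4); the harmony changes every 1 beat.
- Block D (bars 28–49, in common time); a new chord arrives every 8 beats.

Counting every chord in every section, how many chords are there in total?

85 chords

A has 60 beats and chords last 1.5 each, so 40 chords.
B has 56 beats and chords last 4 each, so 14 chords.
C has 20 beats and chords last 1 each, so 20 chords.
D has 88 beats and chords last 8 each, so 11 chords.
Total: 40 + 14 + 20 + 11 = 85.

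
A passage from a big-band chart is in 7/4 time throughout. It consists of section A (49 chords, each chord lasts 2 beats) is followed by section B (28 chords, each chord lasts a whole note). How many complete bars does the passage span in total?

A: 49 × 2 = 98 beats = 14 bars.
B: 28 × 4 = 112 beats = 16 bars.
Total: 14 + 16 = 30 bars.

30 bars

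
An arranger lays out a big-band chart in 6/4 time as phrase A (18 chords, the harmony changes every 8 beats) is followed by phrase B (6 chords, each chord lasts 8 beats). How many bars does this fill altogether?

A: 18 × 8 = 144 beats = 24 bars.
B: 6 × 8 = 48 beats = 8 bars.
Total: 24 + 8 = 32 bars.

32 bars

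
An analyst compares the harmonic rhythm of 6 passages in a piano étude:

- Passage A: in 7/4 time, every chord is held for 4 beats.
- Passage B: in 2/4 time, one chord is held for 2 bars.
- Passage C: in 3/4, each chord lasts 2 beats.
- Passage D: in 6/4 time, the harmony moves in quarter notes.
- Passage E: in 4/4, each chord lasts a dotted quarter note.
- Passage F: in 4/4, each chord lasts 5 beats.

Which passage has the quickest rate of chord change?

A: 7/4 = 1.75 chords/bar.
B: 2/4 = 0.5 chords/bar.
C: 3/2 = 1.5 chords/bar.
D: 6/1 = 6 chords/bar.
E: 4/1.5 = 8/3 chords/bar.
F: 4/5 = 0.8 chords/bar.
Fastest is D at 6 chords/bar.

Passage D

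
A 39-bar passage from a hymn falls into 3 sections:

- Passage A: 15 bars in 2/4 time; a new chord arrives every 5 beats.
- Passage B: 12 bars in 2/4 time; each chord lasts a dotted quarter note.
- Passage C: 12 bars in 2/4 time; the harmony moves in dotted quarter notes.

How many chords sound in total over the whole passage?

A: 15 bars × 2 beats = 30 beats; 5 beats/chord → 6 chords.
B: 12 bars × 2 beats = 24 beats; 1.5 beats/chord → 16 chords.
C: 12 bars × 2 beats = 24 beats; 1.5 beats/chord → 16 chords.
Total: 6 + 16 + 16 = 38.

38 chords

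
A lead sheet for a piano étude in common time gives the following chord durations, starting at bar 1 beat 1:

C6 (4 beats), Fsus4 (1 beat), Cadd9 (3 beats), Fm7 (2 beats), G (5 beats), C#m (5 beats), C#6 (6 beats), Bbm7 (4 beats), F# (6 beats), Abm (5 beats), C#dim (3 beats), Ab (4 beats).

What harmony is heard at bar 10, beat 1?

Beat 1 of bar 10 is beat (10−1)×4 + 1 = 37 overall.
Running totals: C6 ends at 4, Fsus4 ends at 5, Cadd9 ends at 8, Fm7 ends at 10, G ends at 15, C#m ends at 20, C#6 ends at 26, Bbm7 ends at 30, F# ends at 36, Abm ends at 41.
Beat 37 falls within Abm.

Abm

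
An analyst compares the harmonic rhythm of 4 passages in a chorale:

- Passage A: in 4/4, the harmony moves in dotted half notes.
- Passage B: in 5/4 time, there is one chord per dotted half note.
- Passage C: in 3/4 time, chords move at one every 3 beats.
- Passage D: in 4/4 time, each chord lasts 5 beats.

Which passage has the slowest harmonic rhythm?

Passage D

A: each chord is 3 beats in 4/4, so 4/3 per bar.
B: each chord is 3 beats in 5/4, so 5/3 per bar.
C: each chord is 3 beats in 3/4, so 1 per bar.
D: each chord is 5 beats in 4/4, so 0.8 per bar.
Slowest is D at 0.8 chords/bar.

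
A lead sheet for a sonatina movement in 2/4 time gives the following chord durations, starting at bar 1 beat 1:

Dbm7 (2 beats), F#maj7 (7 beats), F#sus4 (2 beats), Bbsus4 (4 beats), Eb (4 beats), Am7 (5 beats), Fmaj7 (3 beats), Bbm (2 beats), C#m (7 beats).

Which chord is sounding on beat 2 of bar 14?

Beat 2 of bar 14 is beat (14−1)×2 + 2 = 28 overall.
Running totals: Dbm7 ends at 2, F#maj7 ends at 9, F#sus4 ends at 11, Bbsus4 ends at 15, Eb ends at 19, Am7 ends at 24, Fmaj7 ends at 27, Bbm ends at 29.
Beat 28 falls within Bbm.

Bbm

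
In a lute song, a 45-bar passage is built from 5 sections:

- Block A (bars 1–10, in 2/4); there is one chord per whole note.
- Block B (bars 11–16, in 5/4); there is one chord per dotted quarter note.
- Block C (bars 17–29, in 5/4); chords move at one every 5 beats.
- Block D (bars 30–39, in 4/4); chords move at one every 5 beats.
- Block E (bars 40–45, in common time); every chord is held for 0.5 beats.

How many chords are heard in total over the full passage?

94 chords

A: 10 bars × 2 beats = 20 beats; 4 beats/chord → 5 chords.
B: 6 bars × 5 beats = 30 beats; 1.5 beats/chord → 20 chords.
C: 13 bars × 5 beats = 65 beats; 5 beats/chord → 13 chords.
D: 10 bars × 4 beats = 40 beats; 5 beats/chord → 8 chords.
E: 6 bars × 4 beats = 24 beats; 0.5 beats/chord → 48 chords.
Total: 5 + 20 + 13 + 8 + 48 = 94.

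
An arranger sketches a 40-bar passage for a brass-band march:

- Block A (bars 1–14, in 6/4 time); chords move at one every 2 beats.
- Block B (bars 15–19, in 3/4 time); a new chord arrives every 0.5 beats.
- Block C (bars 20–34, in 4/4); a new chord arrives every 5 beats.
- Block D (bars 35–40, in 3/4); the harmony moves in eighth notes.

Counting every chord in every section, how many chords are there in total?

A: 14 bars × 6 beats = 84 beats; 2 beats/chord → 42 chords.
B: 5 bars × 3 beats = 15 beats; 0.5 beats/chord → 30 chords.
C: 15 bars × 4 beats = 60 beats; 5 beats/chord → 12 chords.
D: 6 bars × 3 beats = 18 beats; 0.5 beats/chord → 36 chords.
Total: 42 + 30 + 12 + 36 = 120.

120 chords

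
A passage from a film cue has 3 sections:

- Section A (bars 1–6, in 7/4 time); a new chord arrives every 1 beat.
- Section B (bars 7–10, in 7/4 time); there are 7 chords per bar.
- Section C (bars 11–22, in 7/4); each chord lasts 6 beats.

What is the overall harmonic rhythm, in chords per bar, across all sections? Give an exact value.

42/11 chords per bar

A: 6 × 7 = 42 beats ÷ 1 = 42 chords.
B: 4 × 7 = 28 beats ÷ 1 = 28 chords.
C: 12 × 7 = 84 beats ÷ 6 = 14 chords.
Overall: 84 chords over 22 bars → 84/22 = 42/11 chords per bar.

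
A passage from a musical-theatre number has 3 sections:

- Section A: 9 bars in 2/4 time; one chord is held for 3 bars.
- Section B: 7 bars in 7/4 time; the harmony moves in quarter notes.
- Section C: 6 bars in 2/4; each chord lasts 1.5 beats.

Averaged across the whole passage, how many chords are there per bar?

30/11 chords per bar

A: 9 × 2 = 18 beats ÷ 6 = 3 chords.
B: 7 × 7 = 49 beats ÷ 1 = 49 chords.
C: 6 × 2 = 12 beats ÷ 1.5 = 8 chords.
Overall: 60 chords over 22 bars → 60/22 = 30/11 chords per bar.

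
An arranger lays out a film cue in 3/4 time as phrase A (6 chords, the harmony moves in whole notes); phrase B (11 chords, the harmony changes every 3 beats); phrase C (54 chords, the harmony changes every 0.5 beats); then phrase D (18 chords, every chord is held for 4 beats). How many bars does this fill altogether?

52 bars

A: 6 × 4 = 24 beats = 8 bars.
B: 11 × 3 = 33 beats = 11 bars.
C: 54 × 0.5 = 27 beats = 9 bars.
D: 18 × 4 = 72 beats = 24 bars.
Total: 8 + 11 + 9 + 24 = 52 bars.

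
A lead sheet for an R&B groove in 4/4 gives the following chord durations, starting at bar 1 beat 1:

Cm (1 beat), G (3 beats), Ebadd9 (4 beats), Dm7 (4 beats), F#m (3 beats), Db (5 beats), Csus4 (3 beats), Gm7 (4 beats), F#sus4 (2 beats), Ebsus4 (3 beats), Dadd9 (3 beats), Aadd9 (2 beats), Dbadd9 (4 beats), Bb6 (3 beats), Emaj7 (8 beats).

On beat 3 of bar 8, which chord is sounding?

Beat 3 of bar 8 is beat (8−1)×4 + 3 = 31 overall.
Running totals: Cm ends at 1, G ends at 4, Ebadd9 ends at 8, Dm7 ends at 12, F#m ends at 15, Db ends at 20, Csus4 ends at 23, Gm7 ends at 27, F#sus4 ends at 29, Ebsus4 ends at 32.
Beat 31 falls within Ebsus4.

Ebsus4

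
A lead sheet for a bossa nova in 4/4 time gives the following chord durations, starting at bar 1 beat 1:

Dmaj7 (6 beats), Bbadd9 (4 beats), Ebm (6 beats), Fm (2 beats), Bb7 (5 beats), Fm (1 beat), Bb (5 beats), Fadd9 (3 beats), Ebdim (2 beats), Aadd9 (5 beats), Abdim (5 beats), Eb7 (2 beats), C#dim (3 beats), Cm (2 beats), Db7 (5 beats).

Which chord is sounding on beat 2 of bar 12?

Beat 2 of bar 12 is beat (12−1)×4 + 2 = 46 overall.
Running totals: Dmaj7 ends at 6, Bbadd9 ends at 10, Ebm ends at 16, Fm ends at 18, Bb7 ends at 23, Fm ends at 24, Bb ends at 29, Fadd9 ends at 32, Ebdim ends at 34, Aadd9 ends at 39, Abdim ends at 44, Eb7 ends at 46.
Beat 46 falls within Eb7.

Eb7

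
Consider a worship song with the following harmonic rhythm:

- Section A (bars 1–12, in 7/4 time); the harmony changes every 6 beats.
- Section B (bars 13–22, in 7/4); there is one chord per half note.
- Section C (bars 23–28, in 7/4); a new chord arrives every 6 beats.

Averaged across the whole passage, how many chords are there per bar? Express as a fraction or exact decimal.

A: 12 bars of 7 beats is 84 beats; at 6 beats each that's 14 chords.
B: 10 bars of 7 beats is 70 beats; at 2 beats each that's 35 chords.
C: 6 bars of 7 beats is 42 beats; at 6 beats each that's 7 chords.
Overall: 56 chords over 28 bars → 56/28 = 2 chords per bar.

2 chords per bar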